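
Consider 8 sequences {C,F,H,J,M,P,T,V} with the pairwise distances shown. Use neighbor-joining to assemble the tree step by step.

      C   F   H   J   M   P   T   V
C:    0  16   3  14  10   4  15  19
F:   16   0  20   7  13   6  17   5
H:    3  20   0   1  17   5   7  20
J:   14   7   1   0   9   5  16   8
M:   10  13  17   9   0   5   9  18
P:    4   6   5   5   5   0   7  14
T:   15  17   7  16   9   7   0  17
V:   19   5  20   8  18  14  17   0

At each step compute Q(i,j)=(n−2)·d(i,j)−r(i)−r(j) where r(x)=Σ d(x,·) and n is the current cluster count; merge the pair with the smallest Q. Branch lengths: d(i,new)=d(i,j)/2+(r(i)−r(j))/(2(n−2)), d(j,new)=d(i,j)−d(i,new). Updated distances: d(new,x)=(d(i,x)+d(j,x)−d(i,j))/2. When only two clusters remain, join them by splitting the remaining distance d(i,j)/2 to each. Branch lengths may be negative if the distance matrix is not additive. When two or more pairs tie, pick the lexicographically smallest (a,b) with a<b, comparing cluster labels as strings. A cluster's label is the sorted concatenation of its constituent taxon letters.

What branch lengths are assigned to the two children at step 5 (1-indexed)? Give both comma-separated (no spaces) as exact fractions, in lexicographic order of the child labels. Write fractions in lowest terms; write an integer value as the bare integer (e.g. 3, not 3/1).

119/32,-23/32

step 1: merge (F,V) at d=5, Q=-155; branch lengths F→13/12, V→47/12; new cluster FV
  updated: d(C,FV)=15, d(FV,H)=35/2, d(FV,J)=5, d(FV,M)=13, d(FV,P)=15/2, d(FV,T)=29/2
step 2: merge (FV,J) at d=5, Q=-195/2; branch lengths FV→19/4, J→1/4; new cluster FJV
  updated: d(C,FJV)=12, d(FJV,H)=27/4, d(FJV,M)=17/2, d(FJV,P)=15/4, d(FJV,T)=51/4
step 3: merge (C,H) at d=3, Q=-283/4; branch lengths C→69/32, H→27/32; new cluster CH
  updated: d(CH,FJV)=63/8, d(CH,M)=12, d(CH,P)=3, d(CH,T)=19/2
step 4: merge (M,T) at d=9, Q=-183/4; branch lengths M→31/8, T→41/8; new cluster MT
  updated: d(CH,MT)=25/4, d(FJV,MT)=49/8, d(MT,P)=3/2
step 5: merge (CH,P) at d=3, Q=-155/8; branch lengths CH→119/32, P→-23/32; new cluster CHP
  updated: d(CHP,FJV)=69/16, d(CHP,MT)=19/8
step 6: merge (CHP,FJV) at d=69/16, Q=-205/16; branch lengths CHP→9/32, FJV→129/32; new cluster CFHJPV
  updated: d(CFHJPV,MT)=67/32
step 7: merge (CFHJPV,MT) at d=67/32; branch lengths CFHJPV→67/64, MT→67/64; new cluster CFHJMPTV
final tree: ((((C:69/32,H:27/32):119/32,P:-23/32):9/32,((F:13/12,V:47/12):19/4,J:1/4):129/32):67/64,(M:31/8,T:41/8):67/64)
total length: 1005/32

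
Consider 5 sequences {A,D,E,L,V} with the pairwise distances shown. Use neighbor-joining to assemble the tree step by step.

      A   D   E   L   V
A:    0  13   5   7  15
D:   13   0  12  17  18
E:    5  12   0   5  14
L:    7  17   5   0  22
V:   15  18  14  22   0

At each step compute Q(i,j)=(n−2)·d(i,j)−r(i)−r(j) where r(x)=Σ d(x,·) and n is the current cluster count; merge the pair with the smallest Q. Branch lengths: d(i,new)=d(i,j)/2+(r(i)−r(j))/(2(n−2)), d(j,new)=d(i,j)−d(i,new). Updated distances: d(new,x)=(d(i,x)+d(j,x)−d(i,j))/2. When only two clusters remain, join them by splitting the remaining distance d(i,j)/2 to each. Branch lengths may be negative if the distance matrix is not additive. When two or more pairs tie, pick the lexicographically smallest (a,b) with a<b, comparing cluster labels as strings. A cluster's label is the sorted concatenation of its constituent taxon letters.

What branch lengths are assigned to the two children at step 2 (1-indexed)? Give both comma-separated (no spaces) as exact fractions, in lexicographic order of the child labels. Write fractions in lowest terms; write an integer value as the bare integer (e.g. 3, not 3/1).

step 1: merge (D,V) at d=18, Q=-75; branch lengths D→15/2, V→21/2; new cluster DV
  updated: d(A,DV)=5, d(DV,E)=4, d(DV,L)=21/2
step 2: merge (A,DV) at d=5, Q=-53/2; branch lengths A→15/8, DV→25/8; new cluster ADV
  updated: d(ADV,E)=2, d(ADV,L)=25/4
step 3: merge (ADV,E) at d=2, Q=-53/4; branch lengths ADV→13/8, E→3/8; new cluster ADEV
  updated: d(ADEV,L)=37/8
step 4: merge (ADEV,L) at d=37/8; branch lengths ADEV→37/16, L→37/16; new cluster ADELV
final tree: (((A:15/8,(D:15/2,V:21/2):25/8):13/8,E:3/8):37/16,L:37/16)
total length: 237/8

15/8,25/8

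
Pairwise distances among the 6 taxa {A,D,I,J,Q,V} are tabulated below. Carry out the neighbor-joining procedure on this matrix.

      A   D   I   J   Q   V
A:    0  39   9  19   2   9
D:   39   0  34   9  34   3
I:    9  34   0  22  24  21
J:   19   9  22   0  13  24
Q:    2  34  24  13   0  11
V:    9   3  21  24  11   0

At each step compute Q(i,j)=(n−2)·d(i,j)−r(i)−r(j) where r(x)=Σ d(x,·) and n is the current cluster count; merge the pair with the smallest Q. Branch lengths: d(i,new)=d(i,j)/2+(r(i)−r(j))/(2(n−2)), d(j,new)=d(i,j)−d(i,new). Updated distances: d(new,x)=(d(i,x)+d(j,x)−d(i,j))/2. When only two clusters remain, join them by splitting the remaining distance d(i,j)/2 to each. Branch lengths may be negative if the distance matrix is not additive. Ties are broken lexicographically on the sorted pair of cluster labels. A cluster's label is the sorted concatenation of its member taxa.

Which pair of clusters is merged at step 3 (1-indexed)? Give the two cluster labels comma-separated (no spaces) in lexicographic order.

A,I

1. join D+V (d=3, Q=-175) ⇒ DV; edges |D|=63/8, |V|=-39/8
  updated: d(A,DV)=45/2, d(DV,I)=26, d(DV,J)=15, d(DV,Q)=21
2. join DV+J (d=15, Q=-217/2) ⇒ DJV; edges |DV|=121/12, |J|=59/12
  updated: d(A,DJV)=53/4, d(DJV,I)=33/2, d(DJV,Q)=19/2
3. join A+I (d=9, Q=-223/4) ⇒ AI; edges |A|=-29/16, |I|=173/16
  updated: d(AI,DJV)=83/8, d(AI,Q)=17/2
4. join AI+DJV (d=83/8, Q=-227/8) ⇒ ADIJV; edges |AI|=75/16, |DJV|=91/16
  updated: d(ADIJV,Q)=61/16
5. join ADIJV+Q (d=61/16) ⇒ ADIJQV; edges |ADIJV|=61/32, |Q|=61/32
final tree: (((A:-29/16,I:173/16):75/16,((D:63/8,V:-39/8):121/12,J:59/12):91/16):61/32,Q:61/32)
total length: 659/16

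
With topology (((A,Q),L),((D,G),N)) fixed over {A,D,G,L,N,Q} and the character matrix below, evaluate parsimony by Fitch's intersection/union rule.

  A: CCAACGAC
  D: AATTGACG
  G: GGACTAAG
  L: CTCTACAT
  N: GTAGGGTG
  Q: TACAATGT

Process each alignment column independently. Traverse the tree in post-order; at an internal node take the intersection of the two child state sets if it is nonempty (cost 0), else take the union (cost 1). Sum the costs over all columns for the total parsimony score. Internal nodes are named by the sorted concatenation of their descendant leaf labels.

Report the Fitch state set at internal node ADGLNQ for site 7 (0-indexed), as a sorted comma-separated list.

site 0, node AQ: A={C} ∪ Q={T} → {C,T} (+1)
site 0, node ALQ: AQ={C,T} ∩ L={C} → {C} (+0)
site 0, node DG: D={A} ∪ G={G} → {A,G} (+1)
site 0, node DGN: DG={A,G} ∩ N={G} → {G} (+0)
site 0, node ADGLNQ: ALQ={C} ∪ DGN={G} → {C,G} (+1)
site 1, node AQ: A={C} ∪ Q={A} → {A,C} (+1)
site 1, node ALQ: AQ={A,C} ∪ L={T} → {A,C,T} (+1)
site 1, node DG: D={A} ∪ G={G} → {A,G} (+1)
site 1, node DGN: DG={A,G} ∪ N={T} → {A,G,T} (+1)
site 1, node ADGLNQ: ALQ={A,C,T} ∩ DGN={A,G,T} → {A,T} (+0)
site 2, node AQ: A={A} ∪ Q={C} → {A,C} (+1)
site 2, node ALQ: AQ={A,C} ∩ L={C} → {C} (+0)
site 2, node DG: D={T} ∪ G={A} → {A,T} (+1)
site 2, node DGN: DG={A,T} ∩ N={A} → {A} (+0)
site 2, node ADGLNQ: ALQ={C} ∪ DGN={A} → {A,C} (+1)
site 3, node AQ: A={A} ∩ Q={A} → {A} (+0)
site 3, node ALQ: AQ={A} ∪ L={T} → {A,T} (+1)
site 3, node DG: D={T} ∪ G={C} → {C,T} (+1)
site 3, node DGN: DG={C,T} ∪ N={G} → {C,G,T} (+1)
site 3, node ADGLNQ: ALQ={A,T} ∩ DGN={C,G,T} → {T} (+0)
site 4, node AQ: A={C} ∪ Q={A} → {A,C} (+1)
site 4, node ALQ: AQ={A,C} ∩ L={A} → {A} (+0)
site 4, node DG: D={G} ∪ G={T} → {G,T} (+1)
site 4, node DGN: DG={G,T} ∩ N={G} → {G} (+0)
site 4, node ADGLNQ: ALQ={A} ∪ DGN={G} → {A,G} (+1)
site 5, node AQ: A={G} ∪ Q={T} → {G,T} (+1)
site 5, node ALQ: AQ={G,T} ∪ L={C} → {C,G,T} (+1)
site 5, node DG: D={A} ∩ G={A} → {A} (+0)
site 5, node DGN: DG={A} ∪ N={G} → {A,G} (+1)
site 5, node ADGLNQ: ALQ={C,G,T} ∩ DGN={A,G} → {G} (+0)
site 6, node AQ: A={A} ∪ Q={G} → {A,G} (+1)
site 6, node ALQ: AQ={A,G} ∩ L={A} → {A} (+0)
site 6, node DG: D={C} ∪ G={A} → {A,C} (+1)
site 6, node DGN: DG={A,C} ∪ N={T} → {A,C,T} (+1)
site 6, node ADGLNQ: ALQ={A} ∩ DGN={A,C,T} → {A} (+0)
site 7, node AQ: A={C} ∪ Q={T} → {C,T} (+1)
site 7, node ALQ: AQ={C,T} ∩ L={T} → {T} (+0)
site 7, node DG: D={G} ∩ G={G} → {G} (+0)
site 7, node DGN: DG={G} ∩ N={G} → {G} (+0)
site 7, node ADGLNQ: ALQ={T} ∪ DGN={G} → {G,T} (+1)
per-site changes: [3, 4, 3, 3, 3, 3, 3, 2]; total = 24

G,T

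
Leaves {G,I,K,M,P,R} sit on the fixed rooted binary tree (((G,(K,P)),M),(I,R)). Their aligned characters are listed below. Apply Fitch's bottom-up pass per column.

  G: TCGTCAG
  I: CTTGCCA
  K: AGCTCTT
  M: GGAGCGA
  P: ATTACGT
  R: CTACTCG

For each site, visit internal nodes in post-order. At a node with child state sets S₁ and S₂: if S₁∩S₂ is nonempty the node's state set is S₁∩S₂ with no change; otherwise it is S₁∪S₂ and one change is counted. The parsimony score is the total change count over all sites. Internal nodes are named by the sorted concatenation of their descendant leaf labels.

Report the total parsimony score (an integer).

20

KP@0: {A} ∩ {A} = {A} (intersection, +0)
GKP@0: {T} ∪ {A} = {A,T} (union, +1)
GKMP@0: {A,T} ∪ {G} = {A,G,T} (union, +1)
IR@0: {C} ∩ {C} = {C} (intersection, +0)
GIKMPR@0: {A,G,T} ∪ {C} = {A,C,G,T} (union, +1)
KP@1: {G} ∪ {T} = {G,T} (union, +1)
GKP@1: {C} ∪ {G,T} = {C,G,T} (union, +1)
GKMP@1: {C,G,T} ∩ {G} = {G} (intersection, +0)
IR@1: {T} ∩ {T} = {T} (intersection, +0)
GIKMPR@1: {G} ∪ {T} = {G,T} (union, +1)
KP@2: {C} ∪ {T} = {C,T} (union, +1)
GKP@2: {G} ∪ {C,T} = {C,G,T} (union, +1)
GKMP@2: {C,G,T} ∪ {A} = {A,C,G,T} (union, +1)
IR@2: {T} ∪ {A} = {A,T} (union, +1)
GIKMPR@2: {A,C,G,T} ∩ {A,T} = {A,T} (intersection, +0)
KP@3: {T} ∪ {A} = {A,T} (union, +1)
GKP@3: {T} ∩ {A,T} = {T} (intersection, +0)
GKMP@3: {T} ∪ {G} = {G,T} (union, +1)
IR@3: {G} ∪ {C} = {C,G} (union, +1)
GIKMPR@3: {G,T} ∩ {C,G} = {G} (intersection, +0)
KP@4: {C} ∩ {C} = {C} (intersection, +0)
GKP@4: {C} ∩ {C} = {C} (intersection, +0)
GKMP@4: {C} ∩ {C} = {C} (intersection, +0)
IR@4: {C} ∪ {T} = {C,T} (union, +1)
GIKMPR@4: {C} ∩ {C,T} = {C} (intersection, +0)
KP@5: {T} ∪ {G} = {G,T} (union, +1)
GKP@5: {A} ∪ {G,T} = {A,G,T} (union, +1)
GKMP@5: {A,G,T} ∩ {G} = {G} (intersection, +0)
IR@5: {C} ∩ {C} = {C} (intersection, +0)
GIKMPR@5: {G} ∪ {C} = {C,G} (union, +1)
KP@6: {T} ∩ {T} = {T} (intersection, +0)
GKP@6: {G} ∪ {T} = {G,T} (union, +1)
GKMP@6: {G,T} ∪ {A} = {A,G,T} (union, +1)
IR@6: {A} ∪ {G} = {A,G} (union, +1)
GIKMPR@6: {A,G,T} ∩ {A,G} = {A,G} (intersection, +0)
per-site changes: [3, 3, 4, 3, 1, 3, 3]; total = 20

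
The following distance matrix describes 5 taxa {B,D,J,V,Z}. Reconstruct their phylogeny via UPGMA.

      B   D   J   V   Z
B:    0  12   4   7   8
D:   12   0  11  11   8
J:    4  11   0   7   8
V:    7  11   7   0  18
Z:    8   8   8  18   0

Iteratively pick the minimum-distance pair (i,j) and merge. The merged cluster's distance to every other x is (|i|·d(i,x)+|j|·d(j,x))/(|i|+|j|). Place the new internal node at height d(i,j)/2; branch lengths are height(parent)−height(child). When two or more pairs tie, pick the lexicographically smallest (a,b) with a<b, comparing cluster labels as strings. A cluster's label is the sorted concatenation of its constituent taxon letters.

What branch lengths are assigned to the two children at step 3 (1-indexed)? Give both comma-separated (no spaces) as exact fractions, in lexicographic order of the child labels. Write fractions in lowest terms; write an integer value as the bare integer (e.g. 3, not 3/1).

1. join B+J (d=4) ⇒ BJ; edges |B|=2, |J|=2
  updated: d(BJ,D)=23/2, d(BJ,V)=7, d(BJ,Z)=8
2. join BJ+V (d=7) ⇒ BJV; edges |BJ|=3/2, |V|=7/2
  updated: d(BJV,D)=34/3, d(BJV,Z)=34/3
3. join D+Z (d=8) ⇒ DZ; edges |D|=4, |Z|=4
  updated: d(BJV,DZ)=34/3
4. join BJV+DZ (d=34/3) ⇒ BDJVZ; edges |BJV|=13/6, |DZ|=5/3
final tree: (((B:2,J:2):3/2,V:7/2):13/6,(D:4,Z:4):5/3)
total length: 125/6

4,4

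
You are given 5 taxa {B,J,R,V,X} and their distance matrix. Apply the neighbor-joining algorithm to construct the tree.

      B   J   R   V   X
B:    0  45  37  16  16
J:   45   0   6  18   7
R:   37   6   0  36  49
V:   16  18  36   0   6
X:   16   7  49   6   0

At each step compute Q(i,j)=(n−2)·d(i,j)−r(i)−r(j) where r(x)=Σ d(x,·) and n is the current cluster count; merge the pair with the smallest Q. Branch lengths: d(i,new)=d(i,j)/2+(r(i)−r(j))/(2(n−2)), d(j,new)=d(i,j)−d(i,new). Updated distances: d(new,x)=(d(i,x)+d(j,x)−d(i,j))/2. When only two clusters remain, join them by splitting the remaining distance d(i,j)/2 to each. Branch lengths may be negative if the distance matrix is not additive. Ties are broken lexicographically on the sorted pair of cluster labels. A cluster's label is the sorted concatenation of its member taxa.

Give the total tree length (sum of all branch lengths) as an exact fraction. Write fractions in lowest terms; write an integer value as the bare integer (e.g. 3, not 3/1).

189/4

1. join J+R (d=6, Q=-186) ⇒ JR; edges |J|=-17/3, |R|=35/3
  updated: d(B,JR)=38, d(JR,V)=24, d(JR,X)=25
2. join B+X (d=16, Q=-85) ⇒ BX; edges |B|=55/4, |X|=9/4
  updated: d(BX,JR)=47/2, d(BX,V)=3
3. join BX+JR (d=47/2, Q=-101/2) ⇒ BJRX; edges |BX|=5/4, |JR|=89/4
  updated: d(BJRX,V)=7/4
4. join BJRX+V (d=7/4) ⇒ BJRVX; edges |BJRX|=7/8, |V|=7/8
final tree: (((B:55/4,X:9/4):5/4,(J:-17/3,R:35/3):89/4):7/8,V:7/8)
total length: 189/4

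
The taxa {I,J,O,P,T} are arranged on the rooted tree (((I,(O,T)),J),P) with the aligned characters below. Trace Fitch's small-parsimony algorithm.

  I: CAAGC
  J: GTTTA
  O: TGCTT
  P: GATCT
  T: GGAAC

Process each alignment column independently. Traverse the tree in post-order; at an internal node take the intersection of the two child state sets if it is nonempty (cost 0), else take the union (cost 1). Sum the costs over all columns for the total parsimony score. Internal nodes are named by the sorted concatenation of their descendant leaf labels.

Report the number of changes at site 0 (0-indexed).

2

site 0, node OT: O={T} ∪ T={G} → {G,T} (+1)
site 0, node IOT: I={C} ∪ OT={G,T} → {C,G,T} (+1)
site 0, node IJOT: IOT={C,G,T} ∩ J={G} → {G} (+0)
site 0, node IJOPT: IJOT={G} ∩ P={G} → {G} (+0)
site 1, node OT: O={G} ∩ T={G} → {G} (+0)
site 1, node IOT: I={A} ∪ OT={G} → {A,G} (+1)
site 1, node IJOT: IOT={A,G} ∪ J={T} → {A,G,T} (+1)
site 1, node IJOPT: IJOT={A,G,T} ∩ P={A} → {A} (+0)
site 2, node OT: O={C} ∪ T={A} → {A,C} (+1)
site 2, node IOT: I={A} ∩ OT={A,C} → {A} (+0)
site 2, node IJOT: IOT={A} ∪ J={T} → {A,T} (+1)
site 2, node IJOPT: IJOT={A,T} ∩ P={T} → {T} (+0)
site 3, node OT: O={T} ∪ T={A} → {A,T} (+1)
site 3, node IOT: I={G} ∪ OT={A,T} → {A,G,T} (+1)
site 3, node IJOT: IOT={A,G,T} ∩ J={T} → {T} (+0)
site 3, node IJOPT: IJOT={T} ∪ P={C} → {C,T} (+1)
site 4, node OT: O={T} ∪ T={C} → {C,T} (+1)
site 4, node IOT: I={C} ∩ OT={C,T} → {C} (+0)
site 4, node IJOT: IOT={C} ∪ J={A} → {A,C} (+1)
site 4, node IJOPT: IJOT={A,C} ∪ P={T} → {A,C,T} (+1)
per-site changes: [2, 2, 2, 3, 3]; total = 12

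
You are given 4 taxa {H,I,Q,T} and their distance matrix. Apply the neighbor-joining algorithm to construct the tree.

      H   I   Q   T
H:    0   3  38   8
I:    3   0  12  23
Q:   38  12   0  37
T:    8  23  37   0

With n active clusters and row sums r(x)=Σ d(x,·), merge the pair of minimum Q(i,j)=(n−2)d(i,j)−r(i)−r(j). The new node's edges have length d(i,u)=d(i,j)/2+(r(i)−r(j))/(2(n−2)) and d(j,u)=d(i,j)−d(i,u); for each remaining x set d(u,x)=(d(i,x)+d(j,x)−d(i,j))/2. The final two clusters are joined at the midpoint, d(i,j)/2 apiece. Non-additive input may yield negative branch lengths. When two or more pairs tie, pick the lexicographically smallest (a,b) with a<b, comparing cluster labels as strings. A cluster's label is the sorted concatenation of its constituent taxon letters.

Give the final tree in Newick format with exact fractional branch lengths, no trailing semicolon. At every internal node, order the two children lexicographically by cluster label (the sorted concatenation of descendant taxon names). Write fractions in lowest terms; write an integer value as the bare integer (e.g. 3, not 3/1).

iteration 1: select H,T (d=8, Q=-101); attach at lengths (-3/4, 35/4); label the merged cluster HT
  updated: d(HT,I)=9, d(HT,Q)=67/2
iteration 2: select HT,I (d=9, Q=-109/2); attach at lengths (61/4, -25/4); label the merged cluster HIT
  updated: d(HIT,Q)=73/4
iteration 3: select HIT,Q (d=73/4); attach at lengths (73/8, 73/8); label the merged cluster HIQT
final tree: (((H:-3/4,T:35/4):61/4,I:-25/4):73/8,Q:73/8)
total length: 141/4

(((H:-3/4,T:35/4):61/4,I:-25/4):73/8,Q:73/8)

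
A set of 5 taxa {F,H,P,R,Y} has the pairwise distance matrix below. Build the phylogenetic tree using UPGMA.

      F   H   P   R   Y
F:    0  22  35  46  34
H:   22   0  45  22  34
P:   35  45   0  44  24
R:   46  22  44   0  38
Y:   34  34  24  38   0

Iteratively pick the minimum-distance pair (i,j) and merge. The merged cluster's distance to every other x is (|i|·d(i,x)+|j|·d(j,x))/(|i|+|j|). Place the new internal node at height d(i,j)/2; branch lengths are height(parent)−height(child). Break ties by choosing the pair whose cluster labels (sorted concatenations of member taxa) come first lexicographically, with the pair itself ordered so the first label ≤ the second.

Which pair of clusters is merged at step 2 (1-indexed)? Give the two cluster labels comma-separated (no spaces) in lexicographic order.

1. join F+H (d=22) ⇒ FH; edges |F|=11, |H|=11
  updated: d(FH,P)=40, d(FH,R)=34, d(FH,Y)=34
2. join P+Y (d=24) ⇒ PY; edges |P|=12, |Y|=12
  updated: d(FH,PY)=37, d(PY,R)=41
3. join FH+R (d=34) ⇒ FHR; edges |FH|=6, |R|=17
  updated: d(FHR,PY)=115/3
4. join FHR+PY (d=115/3) ⇒ FHPRY; edges |FHR|=13/6, |PY|=43/6
final tree: (((F:11,H:11):6,R:17):13/6,(P:12,Y:12):43/6)
total length: 235/3

P,Y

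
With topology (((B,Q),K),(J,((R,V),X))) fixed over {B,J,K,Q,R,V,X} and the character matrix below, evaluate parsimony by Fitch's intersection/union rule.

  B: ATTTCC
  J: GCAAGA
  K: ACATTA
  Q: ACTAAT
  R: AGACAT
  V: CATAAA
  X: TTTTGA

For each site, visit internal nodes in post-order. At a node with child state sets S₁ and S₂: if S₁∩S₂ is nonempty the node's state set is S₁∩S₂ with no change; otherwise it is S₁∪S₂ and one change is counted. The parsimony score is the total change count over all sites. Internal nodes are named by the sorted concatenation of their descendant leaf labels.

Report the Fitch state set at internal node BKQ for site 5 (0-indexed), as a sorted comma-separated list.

BQ@0: {A} ∩ {A} = {A} (intersection, +0)
BKQ@0: {A} ∩ {A} = {A} (intersection, +0)
RV@0: {A} ∪ {C} = {A,C} (union, +1)
RVX@0: {A,C} ∪ {T} = {A,C,T} (union, +1)
JRVX@0: {G} ∪ {A,C,T} = {A,C,G,T} (union, +1)
BJKQRVX@0: {A} ∩ {A,C,G,T} = {A} (intersection, +0)
BQ@1: {T} ∪ {C} = {C,T} (union, +1)
BKQ@1: {C,T} ∩ {C} = {C} (intersection, +0)
RV@1: {G} ∪ {A} = {A,G} (union, +1)
RVX@1: {A,G} ∪ {T} = {A,G,T} (union, +1)
JRVX@1: {C} ∪ {A,G,T} = {A,C,G,T} (union, +1)
BJKQRVX@1: {C} ∩ {A,C,G,T} = {C} (intersection, +0)
BQ@2: {T} ∩ {T} = {T} (intersection, +0)
BKQ@2: {T} ∪ {A} = {A,T} (union, +1)
RV@2: {A} ∪ {T} = {A,T} (union, +1)
RVX@2: {A,T} ∩ {T} = {T} (intersection, +0)
JRVX@2: {A} ∪ {T} = {A,T} (union, +1)
BJKQRVX@2: {A,T} ∩ {A,T} = {A,T} (intersection, +0)
BQ@3: {T} ∪ {A} = {A,T} (union, +1)
BKQ@3: {A,T} ∩ {T} = {T} (intersection, +0)
RV@3: {C} ∪ {A} = {A,C} (union, +1)
RVX@3: {A,C} ∪ {T} = {A,C,T} (union, +1)
JRVX@3: {A} ∩ {A,C,T} = {A} (intersection, +0)
BJKQRVX@3: {T} ∪ {A} = {A,T} (union, +1)
BQ@4: {C} ∪ {A} = {A,C} (union, +1)
BKQ@4: {A,C} ∪ {T} = {A,C,T} (union, +1)
RV@4: {A} ∩ {A} = {A} (intersection, +0)
RVX@4: {A} ∪ {G} = {A,G} (union, +1)
JRVX@4: {G} ∩ {A,G} = {G} (intersection, +0)
BJKQRVX@4: {A,C,T} ∪ {G} = {A,C,G,T} (union, +1)
BQ@5: {C} ∪ {T} = {C,T} (union, +1)
BKQ@5: {C,T} ∪ {A} = {A,C,T} (union, +1)
RV@5: {T} ∪ {A} = {A,T} (union, +1)
RVX@5: {A,T} ∩ {A} = {A} (intersection, +0)
JRVX@5: {A} ∩ {A} = {A} (intersection, +0)
BJKQRVX@5: {A,C,T} ∩ {A} = {A} (intersection, +0)
per-site changes: [3, 4, 3, 4, 4, 3]; total = 21

A,C,T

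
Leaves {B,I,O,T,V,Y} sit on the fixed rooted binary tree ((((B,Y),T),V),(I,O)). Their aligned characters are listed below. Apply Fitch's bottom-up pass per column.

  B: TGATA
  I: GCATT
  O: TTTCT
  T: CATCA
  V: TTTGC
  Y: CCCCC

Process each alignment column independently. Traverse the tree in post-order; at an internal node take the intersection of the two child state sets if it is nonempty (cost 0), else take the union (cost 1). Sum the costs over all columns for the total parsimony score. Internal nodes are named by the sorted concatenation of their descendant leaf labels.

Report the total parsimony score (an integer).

16

site 0, node BY: B={T} ∪ Y={C} → {C,T} (+1)
site 0, node BTY: BY={C,T} ∩ T={C} → {C} (+0)
site 0, node BTVY: BTY={C} ∪ V={T} → {C,T} (+1)
site 0, node IO: I={G} ∪ O={T} → {G,T} (+1)
site 0, node BIOTVY: BTVY={C,T} ∩ IO={G,T} → {T} (+0)
site 1, node BY: B={G} ∪ Y={C} → {C,G} (+1)
site 1, node BTY: BY={C,G} ∪ T={A} → {A,C,G} (+1)
site 1, node BTVY: BTY={A,C,G} ∪ V={T} → {A,C,G,T} (+1)
site 1, node IO: I={C} ∪ O={T} → {C,T} (+1)
site 1, node BIOTVY: BTVY={A,C,G,T} ∩ IO={C,T} → {C,T} (+0)
site 2, node BY: B={A} ∪ Y={C} → {A,C} (+1)
site 2, node BTY: BY={A,C} ∪ T={T} → {A,C,T} (+1)
site 2, node BTVY: BTY={A,C,T} ∩ V={T} → {T} (+0)
site 2, node IO: I={A} ∪ O={T} → {A,T} (+1)
site 2, node BIOTVY: BTVY={T} ∩ IO={A,T} → {T} (+0)
site 3, node BY: B={T} ∪ Y={C} → {C,T} (+1)
site 3, node BTY: BY={C,T} ∩ T={C} → {C} (+0)
site 3, node BTVY: BTY={C} ∪ V={G} → {C,G} (+1)
site 3, node IO: I={T} ∪ O={C} → {C,T} (+1)
site 3, node BIOTVY: BTVY={C,G} ∩ IO={C,T} → {C} (+0)
site 4, node BY: B={A} ∪ Y={C} → {A,C} (+1)
site 4, node BTY: BY={A,C} ∩ T={A} → {A} (+0)
site 4, node BTVY: BTY={A} ∪ V={C} → {A,C} (+1)
site 4, node IO: I={T} ∩ O={T} → {T} (+0)
site 4, node BIOTVY: BTVY={A,C} ∪ IO={T} → {A,C,T} (+1)
per-site changes: [3, 4, 3, 3, 3]; total = 16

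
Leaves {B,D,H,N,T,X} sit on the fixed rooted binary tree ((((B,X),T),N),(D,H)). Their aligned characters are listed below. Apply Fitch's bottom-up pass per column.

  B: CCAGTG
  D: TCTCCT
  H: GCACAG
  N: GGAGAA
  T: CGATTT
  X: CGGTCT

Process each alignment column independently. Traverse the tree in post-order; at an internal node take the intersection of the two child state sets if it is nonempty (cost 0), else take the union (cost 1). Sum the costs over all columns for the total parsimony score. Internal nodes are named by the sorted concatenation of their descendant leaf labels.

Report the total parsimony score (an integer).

BX@0: {C} ∩ {C} = {C} (intersection, +0)
BTX@0: {C} ∩ {C} = {C} (intersection, +0)
BNTX@0: {C} ∪ {G} = {C,G} (union, +1)
DH@0: {T} ∪ {G} = {G,T} (union, +1)
BDHNTX@0: {C,G} ∩ {G,T} = {G} (intersection, +0)
BX@1: {C} ∪ {G} = {C,G} (union, +1)
BTX@1: {C,G} ∩ {G} = {G} (intersection, +0)
BNTX@1: {G} ∩ {G} = {G} (intersection, +0)
DH@1: {C} ∩ {C} = {C} (intersection, +0)
BDHNTX@1: {G} ∪ {C} = {C,G} (union, +1)
BX@2: {A} ∪ {G} = {A,G} (union, +1)
BTX@2: {A,G} ∩ {A} = {A} (intersection, +0)
BNTX@2: {A} ∩ {A} = {A} (intersection, +0)
DH@2: {T} ∪ {A} = {A,T} (union, +1)
BDHNTX@2: {A} ∩ {A,T} = {A} (intersection, +0)
BX@3: {G} ∪ {T} = {G,T} (union, +1)
BTX@3: {G,T} ∩ {T} = {T} (intersection, +0)
BNTX@3: {T} ∪ {G} = {G,T} (union, +1)
DH@3: {C} ∩ {C} = {C} (intersection, +0)
BDHNTX@3: {G,T} ∪ {C} = {C,G,T} (union, +1)
BX@4: {T} ∪ {C} = {C,T} (union, +1)
BTX@4: {C,T} ∩ {T} = {T} (intersection, +0)
BNTX@4: {T} ∪ {A} = {A,T} (union, +1)
DH@4: {C} ∪ {A} = {A,C} (union, +1)
BDHNTX@4: {A,T} ∩ {A,C} = {A} (intersection, +0)
BX@5: {G} ∪ {T} = {G,T} (union, +1)
BTX@5: {G,T} ∩ {T} = {T} (intersection, +0)
BNTX@5: {T} ∪ {A} = {A,T} (union, +1)
DH@5: {T} ∪ {G} = {G,T} (union, +1)
BDHNTX@5: {A,T} ∩ {G,T} = {T} (intersection, +0)
per-site changes: [2, 2, 2, 3, 3, 3]; total = 15

15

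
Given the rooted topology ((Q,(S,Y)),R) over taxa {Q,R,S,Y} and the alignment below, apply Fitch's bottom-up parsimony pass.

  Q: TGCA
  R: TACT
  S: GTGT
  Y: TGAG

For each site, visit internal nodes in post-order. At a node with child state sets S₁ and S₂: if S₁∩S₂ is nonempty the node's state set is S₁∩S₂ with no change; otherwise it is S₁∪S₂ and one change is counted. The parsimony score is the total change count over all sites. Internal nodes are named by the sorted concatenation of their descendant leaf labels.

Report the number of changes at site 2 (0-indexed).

SY@0: {G} ∪ {T} = {G,T} (union, +1)
QSY@0: {T} ∩ {G,T} = {T} (intersection, +0)
QRSY@0: {T} ∩ {T} = {T} (intersection, +0)
SY@1: {T} ∪ {G} = {G,T} (union, +1)
QSY@1: {G} ∩ {G,T} = {G} (intersection, +0)
QRSY@1: {G} ∪ {A} = {A,G} (union, +1)
SY@2: {G} ∪ {A} = {A,G} (union, +1)
QSY@2: {C} ∪ {A,G} = {A,C,G} (union, +1)
QRSY@2: {A,C,G} ∩ {C} = {C} (intersection, +0)
SY@3: {T} ∪ {G} = {G,T} (union, +1)
QSY@3: {A} ∪ {G,T} = {A,G,T} (union, +1)
QRSY@3: {A,G,T} ∩ {T} = {T} (intersection, +0)
per-site changes: [1, 2, 2, 2]; total = 7

2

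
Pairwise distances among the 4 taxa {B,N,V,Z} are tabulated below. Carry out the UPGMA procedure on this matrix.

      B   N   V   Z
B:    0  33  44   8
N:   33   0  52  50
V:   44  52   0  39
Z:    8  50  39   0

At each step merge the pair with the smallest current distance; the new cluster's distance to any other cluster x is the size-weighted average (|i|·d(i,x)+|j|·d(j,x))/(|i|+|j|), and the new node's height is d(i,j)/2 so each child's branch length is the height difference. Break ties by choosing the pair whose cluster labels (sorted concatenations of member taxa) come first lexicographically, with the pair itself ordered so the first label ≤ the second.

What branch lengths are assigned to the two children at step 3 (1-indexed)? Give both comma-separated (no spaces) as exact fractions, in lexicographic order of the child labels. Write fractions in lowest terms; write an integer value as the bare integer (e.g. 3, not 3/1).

7/4,45/2

1. join B+Z (d=8) ⇒ BZ; edges |B|=4, |Z|=4
  updated: d(BZ,N)=83/2, d(BZ,V)=83/2
2. join BZ+N (d=83/2) ⇒ BNZ; edges |BZ|=67/4, |N|=83/4
  updated: d(BNZ,V)=45
3. join BNZ+V (d=45) ⇒ BNVZ; edges |BNZ|=7/4, |V|=45/2
final tree: (((B:4,Z:4):67/4,N:83/4):7/4,V:45/2)
total length: 279/4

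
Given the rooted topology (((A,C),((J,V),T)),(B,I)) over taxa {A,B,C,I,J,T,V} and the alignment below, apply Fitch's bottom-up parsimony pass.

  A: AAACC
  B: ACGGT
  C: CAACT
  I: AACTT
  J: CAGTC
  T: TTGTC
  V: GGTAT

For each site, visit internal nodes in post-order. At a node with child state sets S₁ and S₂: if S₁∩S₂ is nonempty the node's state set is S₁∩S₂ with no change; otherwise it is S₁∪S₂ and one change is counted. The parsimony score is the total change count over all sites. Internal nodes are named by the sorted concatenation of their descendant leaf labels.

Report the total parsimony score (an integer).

16

site 0, node AC: A={A} ∪ C={C} → {A,C} (+1)
site 0, node JV: J={C} ∪ V={G} → {C,G} (+1)
site 0, node JTV: JV={C,G} ∪ T={T} → {C,G,T} (+1)
site 0, node ACJTV: AC={A,C} ∩ JTV={C,G,T} → {C} (+0)
site 0, node BI: B={A} ∩ I={A} → {A} (+0)
site 0, node ABCIJTV: ACJTV={C} ∪ BI={A} → {A,C} (+1)
site 1, node AC: A={A} ∩ C={A} → {A} (+0)
site 1, node JV: J={A} ∪ V={G} → {A,G} (+1)
site 1, node JTV: JV={A,G} ∪ T={T} → {A,G,T} (+1)
site 1, node ACJTV: AC={A} ∩ JTV={A,G,T} → {A} (+0)
site 1, node BI: B={C} ∪ I={A} → {A,C} (+1)
site 1, node ABCIJTV: ACJTV={A} ∩ BI={A,C} → {A} (+0)
site 2, node AC: A={A} ∩ C={A} → {A} (+0)
site 2, node JV: J={G} ∪ V={T} → {G,T} (+1)
site 2, node JTV: JV={G,T} ∩ T={G} → {G} (+0)
site 2, node ACJTV: AC={A} ∪ JTV={G} → {A,G} (+1)
site 2, node BI: B={G} ∪ I={C} → {C,G} (+1)
site 2, node ABCIJTV: ACJTV={A,G} ∩ BI={C,G} → {G} (+0)
site 3, node AC: A={C} ∩ C={C} → {C} (+0)
site 3, node JV: J={T} ∪ V={A} → {A,T} (+1)
site 3, node JTV: JV={A,T} ∩ T={T} → {T} (+0)
site 3, node ACJTV: AC={C} ∪ JTV={T} → {C,T} (+1)
site 3, node BI: B={G} ∪ I={T} → {G,T} (+1)
site 3, node ABCIJTV: ACJTV={C,T} ∩ BI={G,T} → {T} (+0)
site 4, node AC: A={C} ∪ C={T} → {C,T} (+1)
site 4, node JV: J={C} ∪ V={T} → {C,T} (+1)
site 4, node JTV: JV={C,T} ∩ T={C} → {C} (+0)
site 4, node ACJTV: AC={C,T} ∩ JTV={C} → {C} (+0)
site 4, node BI: B={T} ∩ I={T} → {T} (+0)
site 4, node ABCIJTV: ACJTV={C} ∪ BI={T} → {C,T} (+1)
per-site changes: [4, 3, 3, 3, 3]; total = 16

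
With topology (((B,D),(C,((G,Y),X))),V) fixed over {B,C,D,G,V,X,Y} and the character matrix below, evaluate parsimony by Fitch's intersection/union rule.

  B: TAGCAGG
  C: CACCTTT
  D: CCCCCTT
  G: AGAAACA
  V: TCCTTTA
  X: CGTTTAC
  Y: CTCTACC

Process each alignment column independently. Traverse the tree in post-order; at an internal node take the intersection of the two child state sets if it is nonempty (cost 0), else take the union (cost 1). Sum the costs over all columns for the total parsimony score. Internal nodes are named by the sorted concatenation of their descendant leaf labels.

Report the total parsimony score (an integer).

23

BD@0: {T} ∪ {C} = {C,T} (union, +1)
GY@0: {A} ∪ {C} = {A,C} (union, +1)
GXY@0: {A,C} ∩ {C} = {C} (intersection, +0)
CGXY@0: {C} ∩ {C} = {C} (intersection, +0)
BCDGXY@0: {C,T} ∩ {C} = {C} (intersection, +0)
BCDGVXY@0: {C} ∪ {T} = {C,T} (union, +1)
BD@1: {A} ∪ {C} = {A,C} (union, +1)
GY@1: {G} ∪ {T} = {G,T} (union, +1)
GXY@1: {G,T} ∩ {G} = {G} (intersection, +0)
CGXY@1: {A} ∪ {G} = {A,G} (union, +1)
BCDGXY@1: {A,C} ∩ {A,G} = {A} (intersection, +0)
BCDGVXY@1: {A} ∪ {C} = {A,C} (union, +1)
BD@2: {G} ∪ {C} = {C,G} (union, +1)
GY@2: {A} ∪ {C} = {A,C} (union, +1)
GXY@2: {A,C} ∪ {T} = {A,C,T} (union, +1)
CGXY@2: {C} ∩ {A,C,T} = {C} (intersection, +0)
BCDGXY@2: {C,G} ∩ {C} = {C} (intersection, +0)
BCDGVXY@2: {C} ∩ {C} = {C} (intersection, +0)
BD@3: {C} ∩ {C} = {C} (intersection, +0)
GY@3: {A} ∪ {T} = {A,T} (union, +1)
GXY@3: {A,T} ∩ {T} = {T} (intersection, +0)
CGXY@3: {C} ∪ {T} = {C,T} (union, +1)
BCDGXY@3: {C} ∩ {C,T} = {C} (intersection, +0)
BCDGVXY@3: {C} ∪ {T} = {C,T} (union, +1)
BD@4: {A} ∪ {C} = {A,C} (union, +1)
GY@4: {A} ∩ {A} = {A} (intersection, +0)
GXY@4: {A} ∪ {T} = {A,T} (union, +1)
CGXY@4: {T} ∩ {A,T} = {T} (intersection, +0)
BCDGXY@4: {A,C} ∪ {T} = {A,C,T} (union, +1)
BCDGVXY@4: {A,C,T} ∩ {T} = {T} (intersection, +0)
BD@5: {G} ∪ {T} = {G,T} (union, +1)
GY@5: {C} ∩ {C} = {C} (intersection, +0)
GXY@5: {C} ∪ {A} = {A,C} (union, +1)
CGXY@5: {T} ∪ {A,C} = {A,C,T} (union, +1)
BCDGXY@5: {G,T} ∩ {A,C,T} = {T} (intersection, +0)
BCDGVXY@5: {T} ∩ {T} = {T} (intersection, +0)
BD@6: {G} ∪ {T} = {G,T} (union, +1)
GY@6: {A} ∪ {C} = {A,C} (union, +1)
GXY@6: {A,C} ∩ {C} = {C} (intersection, +0)
CGXY@6: {T} ∪ {C} = {C,T} (union, +1)
BCDGXY@6: {G,T} ∩ {C,T} = {T} (intersection, +0)
BCDGVXY@6: {T} ∪ {A} = {A,T} (union, +1)
per-site changes: [3, 4, 3, 3, 3, 3, 4]; total = 23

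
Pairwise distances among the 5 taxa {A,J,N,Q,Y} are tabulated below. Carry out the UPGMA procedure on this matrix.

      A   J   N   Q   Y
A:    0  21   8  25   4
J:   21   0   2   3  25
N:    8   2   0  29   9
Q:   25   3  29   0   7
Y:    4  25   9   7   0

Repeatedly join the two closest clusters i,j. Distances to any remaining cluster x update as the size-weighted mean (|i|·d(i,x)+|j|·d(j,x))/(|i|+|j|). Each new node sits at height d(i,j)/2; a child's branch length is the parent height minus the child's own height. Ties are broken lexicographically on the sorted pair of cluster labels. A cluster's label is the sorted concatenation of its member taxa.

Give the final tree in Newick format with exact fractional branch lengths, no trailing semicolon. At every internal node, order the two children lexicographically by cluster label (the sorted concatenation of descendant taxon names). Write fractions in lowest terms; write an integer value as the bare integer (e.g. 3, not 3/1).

(((A:2,Y:2):47/8,(J:1,N:1):55/8):1/8,Q:8)

step 1: merge (J,N) at d=2; branch lengths J→1, N→1; new cluster JN
  updated: d(A,JN)=29/2, d(JN,Q)=16, d(JN,Y)=17
step 2: merge (A,Y) at d=4; branch lengths A→2, Y→2; new cluster AY
  updated: d(AY,JN)=63/4, d(AY,Q)=16
step 3: merge (AY,JN) at d=63/4; branch lengths AY→47/8, JN→55/8; new cluster AJNY
  updated: d(AJNY,Q)=16
step 4: merge (AJNY,Q) at d=16; branch lengths AJNY→1/8, Q→8; new cluster AJNQY
final tree: (((A:2,Y:2):47/8,(J:1,N:1):55/8):1/8,Q:8)
total length: 215/8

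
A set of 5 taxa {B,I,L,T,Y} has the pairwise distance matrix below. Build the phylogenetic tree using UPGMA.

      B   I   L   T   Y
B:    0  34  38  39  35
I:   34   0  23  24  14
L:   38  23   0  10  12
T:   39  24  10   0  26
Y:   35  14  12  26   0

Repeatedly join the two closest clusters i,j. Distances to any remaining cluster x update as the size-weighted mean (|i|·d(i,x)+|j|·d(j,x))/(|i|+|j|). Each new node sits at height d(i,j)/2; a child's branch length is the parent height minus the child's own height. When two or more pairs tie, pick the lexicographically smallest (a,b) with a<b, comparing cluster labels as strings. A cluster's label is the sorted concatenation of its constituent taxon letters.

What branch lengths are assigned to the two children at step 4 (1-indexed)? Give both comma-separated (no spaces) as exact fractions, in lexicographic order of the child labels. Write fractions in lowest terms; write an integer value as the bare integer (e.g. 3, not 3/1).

73/4,61/8

step 1: merge (L,T) at d=10; branch lengths L→5, T→5; new cluster LT
  updated: d(B,LT)=77/2, d(I,LT)=47/2, d(LT,Y)=19
step 2: merge (I,Y) at d=14; branch lengths I→7, Y→7; new cluster IY
  updated: d(B,IY)=69/2, d(IY,LT)=85/4
step 3: merge (IY,LT) at d=85/4; branch lengths IY→29/8, LT→45/8; new cluster ILTY
  updated: d(B,ILTY)=73/2
step 4: merge (B,ILTY) at d=73/2; branch lengths B→73/4, ILTY→61/8; new cluster BILTY
final tree: (B:73/4,((I:7,Y:7):29/8,(L:5,T:5):45/8):61/8)
total length: 473/8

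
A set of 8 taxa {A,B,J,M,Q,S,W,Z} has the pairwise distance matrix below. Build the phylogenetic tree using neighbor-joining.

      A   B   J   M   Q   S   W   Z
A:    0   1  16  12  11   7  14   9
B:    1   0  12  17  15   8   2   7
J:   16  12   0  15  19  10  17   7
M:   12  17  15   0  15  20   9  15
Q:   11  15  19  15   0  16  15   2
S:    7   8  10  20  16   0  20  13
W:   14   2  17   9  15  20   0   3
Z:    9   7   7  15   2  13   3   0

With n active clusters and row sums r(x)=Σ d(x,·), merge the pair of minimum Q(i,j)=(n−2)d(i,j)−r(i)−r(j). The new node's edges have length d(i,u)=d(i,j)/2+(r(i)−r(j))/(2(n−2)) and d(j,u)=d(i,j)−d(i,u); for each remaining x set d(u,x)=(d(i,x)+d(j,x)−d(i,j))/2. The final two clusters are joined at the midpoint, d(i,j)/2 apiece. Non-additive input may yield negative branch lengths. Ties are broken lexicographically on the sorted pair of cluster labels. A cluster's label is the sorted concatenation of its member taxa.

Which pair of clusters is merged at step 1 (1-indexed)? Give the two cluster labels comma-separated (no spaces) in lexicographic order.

iteration 1: select Q,Z (d=2, Q=-137); attach at lengths (49/12, -25/12); label the merged cluster QZ
  updated: d(A,QZ)=9, d(B,QZ)=10, d(J,QZ)=12, d(M,QZ)=14, d(QZ,S)=27/2, d(QZ,W)=8
iteration 2: select M,W (d=9, Q=-112); attach at lengths (31/5, 14/5); label the merged cluster MW
  updated: d(A,MW)=17/2, d(B,MW)=5, d(J,MW)=23/2, d(MW,QZ)=13/2, d(MW,S)=31/2
iteration 3: select J,S (d=10, Q=-151/2); attach at lengths (95/16, 65/16); label the merged cluster JS
  updated: d(A,JS)=13/2, d(B,JS)=5, d(JS,MW)=17/2, d(JS,QZ)=31/4
iteration 4: select A,B (d=1, Q=-43); attach at lengths (7/6, -1/6); label the merged cluster AB
  updated: d(AB,JS)=21/4, d(AB,MW)=25/4, d(AB,QZ)=9
iteration 5: select AB,JS (d=21/4, Q=-63/2); attach at lengths (19/8, 23/8); label the merged cluster ABJS
  updated: d(ABJS,MW)=19/4, d(ABJS,QZ)=23/4
iteration 6: select ABJS,MW (d=19/4, Q=-17); attach at lengths (2, 11/4); label the merged cluster ABJMSW
  updated: d(ABJMSW,QZ)=15/4
iteration 7: select ABJMSW,QZ (d=15/4); attach at lengths (15/8, 15/8); label the merged cluster ABJMQSWZ
final tree: ((((A:7/6,B:-1/6):19/8,(J:95/16,S:65/16):23/8):2,(M:31/5,W:14/5):11/4):15/8,(Q:49/12,Z:-25/12):15/8)
total length: 143/4

Q,Z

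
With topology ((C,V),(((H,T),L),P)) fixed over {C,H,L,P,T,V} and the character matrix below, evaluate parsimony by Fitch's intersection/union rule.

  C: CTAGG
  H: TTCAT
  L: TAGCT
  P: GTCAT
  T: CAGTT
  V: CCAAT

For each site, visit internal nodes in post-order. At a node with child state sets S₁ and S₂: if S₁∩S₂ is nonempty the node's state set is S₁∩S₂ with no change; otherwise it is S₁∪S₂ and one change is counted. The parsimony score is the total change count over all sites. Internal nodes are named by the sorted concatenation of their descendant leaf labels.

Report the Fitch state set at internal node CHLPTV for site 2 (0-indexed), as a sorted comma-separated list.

A,C,G

CV@0: {C} ∩ {C} = {C} (intersection, +0)
HT@0: {T} ∪ {C} = {C,T} (union, +1)
HLT@0: {C,T} ∩ {T} = {T} (intersection, +0)
HLPT@0: {T} ∪ {G} = {G,T} (union, +1)
CHLPTV@0: {C} ∪ {G,T} = {C,G,T} (union, +1)
CV@1: {T} ∪ {C} = {C,T} (union, +1)
HT@1: {T} ∪ {A} = {A,T} (union, +1)
HLT@1: {A,T} ∩ {A} = {A} (intersection, +0)
HLPT@1: {A} ∪ {T} = {A,T} (union, +1)
CHLPTV@1: {C,T} ∩ {A,T} = {T} (intersection, +0)
CV@2: {A} ∩ {A} = {A} (intersection, +0)
HT@2: {C} ∪ {G} = {C,G} (union, +1)
HLT@2: {C,G} ∩ {G} = {G} (intersection, +0)
HLPT@2: {G} ∪ {C} = {C,G} (union, +1)
CHLPTV@2: {A} ∪ {C,G} = {A,C,G} (union, +1)
CV@3: {G} ∪ {A} = {A,G} (union, +1)
HT@3: {A} ∪ {T} = {A,T} (union, +1)
HLT@3: {A,T} ∪ {C} = {A,C,T} (union, +1)
HLPT@3: {A,C,T} ∩ {A} = {A} (intersection, +0)
CHLPTV@3: {A,G} ∩ {A} = {A} (intersection, +0)
CV@4: {G} ∪ {T} = {G,T} (union, +1)
HT@4: {T} ∩ {T} = {T} (intersection, +0)
HLT@4: {T} ∩ {T} = {T} (intersection, +0)
HLPT@4: {T} ∩ {T} = {T} (intersection, +0)
CHLPTV@4: {G,T} ∩ {T} = {T} (intersection, +0)
per-site changes: [3, 3, 3, 3, 1]; total = 13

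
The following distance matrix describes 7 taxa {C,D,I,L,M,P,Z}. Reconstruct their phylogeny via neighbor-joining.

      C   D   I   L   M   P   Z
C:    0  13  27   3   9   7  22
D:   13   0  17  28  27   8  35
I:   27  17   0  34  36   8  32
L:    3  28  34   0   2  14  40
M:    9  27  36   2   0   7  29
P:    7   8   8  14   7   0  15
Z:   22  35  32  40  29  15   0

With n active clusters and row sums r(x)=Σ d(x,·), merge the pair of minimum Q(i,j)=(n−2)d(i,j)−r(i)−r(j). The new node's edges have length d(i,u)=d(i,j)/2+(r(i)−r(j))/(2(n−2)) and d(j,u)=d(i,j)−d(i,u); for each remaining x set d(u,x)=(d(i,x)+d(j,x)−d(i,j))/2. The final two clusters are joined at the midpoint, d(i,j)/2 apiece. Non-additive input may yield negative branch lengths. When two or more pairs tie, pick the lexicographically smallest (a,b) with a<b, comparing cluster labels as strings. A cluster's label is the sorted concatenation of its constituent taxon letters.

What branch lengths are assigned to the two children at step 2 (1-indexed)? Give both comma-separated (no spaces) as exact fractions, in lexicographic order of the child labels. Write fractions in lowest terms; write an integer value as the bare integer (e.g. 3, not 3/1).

1. join L+M (d=2, Q=-221) ⇒ LM; edges |L|=21/10, |M|=-1/10
  updated: d(C,LM)=5, d(D,LM)=53/2, d(I,LM)=34, d(LM,P)=19/2, d(LM,Z)=67/2
2. join C+LM (d=5, Q=-325/2) ⇒ CLM; edges |C|=-29/16, |LM|=109/16
  updated: d(CLM,D)=69/4, d(CLM,I)=28, d(CLM,P)=23/4, d(CLM,Z)=101/4
3. join D+I (d=17, Q=-445/4) ⇒ DI; edges |D|=173/24, |I|=235/24
  updated: d(CLM,DI)=113/8, d(DI,P)=-1/2, d(DI,Z)=25
4. join CLM+Z (d=101/4, Q=-479/8) ⇒ CLMZ; edges |CLM|=243/32, |Z|=565/32
  updated: d(CLMZ,DI)=111/16, d(CLMZ,P)=-9/4
5. join CLMZ+DI (d=111/16, Q=-67/16) ⇒ CDILMZ; edges |CLMZ|=83/32, |DI|=139/32
  updated: d(CDILMZ,P)=-155/32
6. join CDILMZ+P (d=-155/32) ⇒ CDILMPZ; edges |CDILMZ|=-155/64, |P|=-155/64
final tree: ((((C:-29/16,(L:21/10,M:-1/10):109/16):243/32,Z:565/32):83/32,(D:173/24,I:235/24):139/32):-155/64,P:-155/64)
total length: 1643/32

-29/16,109/16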